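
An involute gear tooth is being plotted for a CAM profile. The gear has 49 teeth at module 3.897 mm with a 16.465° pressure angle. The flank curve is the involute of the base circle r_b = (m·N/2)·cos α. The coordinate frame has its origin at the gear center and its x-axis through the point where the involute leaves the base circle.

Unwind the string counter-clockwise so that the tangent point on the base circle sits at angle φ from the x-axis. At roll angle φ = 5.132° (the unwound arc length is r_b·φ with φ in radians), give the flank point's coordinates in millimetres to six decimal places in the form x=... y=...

pitch radius r_p = m·N/2 = 3.897·49/2 = 95.476500
base radius r_b = r_p·cos α = 95.476500·cos 16.465° = 91.561300
roll angle φ = 5.132° = 0.08957030 rad
x = r_b·(cos φ + φ·sin φ) = 91.561300·(0.99599126 + 0.08957030·0.08945058) = 91.927854
y = r_b·(sin φ − φ·cos φ) = 91.561300·(0.08945058 − 0.08957030·0.99599126) = 0.021915

x=91.927854 y=0.021915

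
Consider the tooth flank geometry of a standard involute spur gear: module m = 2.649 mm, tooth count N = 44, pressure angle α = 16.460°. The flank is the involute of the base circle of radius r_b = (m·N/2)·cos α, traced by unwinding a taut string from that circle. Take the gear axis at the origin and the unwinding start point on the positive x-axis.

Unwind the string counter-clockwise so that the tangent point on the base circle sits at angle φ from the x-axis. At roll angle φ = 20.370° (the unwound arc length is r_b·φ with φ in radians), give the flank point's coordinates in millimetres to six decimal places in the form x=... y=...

pitch radius r_p = m·N/2 = 2.649·44/2 = 58.278000
base radius r_b = r_p·cos α = 58.278000·cos 16.460° = 55.889638
roll angle φ = 20.370° = 0.35552357 rad
x = r_b·(cos φ + φ·sin φ) = 55.889638·(0.93746437 + 0.35552357·0.34808124) = 59.310948
y = r_b·(sin φ − φ·cos φ) = 55.889638·(0.34808124 − 0.35552357·0.93746437) = 0.826639

x=59.310948 y=0.826639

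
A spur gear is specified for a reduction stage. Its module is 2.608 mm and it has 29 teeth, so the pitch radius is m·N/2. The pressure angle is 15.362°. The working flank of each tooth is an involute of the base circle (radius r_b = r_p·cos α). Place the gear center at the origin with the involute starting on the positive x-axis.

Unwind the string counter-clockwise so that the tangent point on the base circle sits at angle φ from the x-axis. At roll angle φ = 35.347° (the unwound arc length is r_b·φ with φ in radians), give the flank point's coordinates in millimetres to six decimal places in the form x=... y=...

x=42.757593 y=2.746778

pitch radius r_p = m·N/2 = 2.608·29/2 = 37.816000
base radius r_b = r_p·cos α = 37.816000·cos 15.362° = 36.464884
roll angle φ = 35.347° = 0.61692153 rad
x = r_b·(cos φ + φ·sin φ) = 36.464884·(0.81566330 + 0.61692153·0.57852691) = 42.757593
y = r_b·(sin φ − φ·cos φ) = 36.464884·(0.57852691 − 0.61692153·0.81566330) = 2.746778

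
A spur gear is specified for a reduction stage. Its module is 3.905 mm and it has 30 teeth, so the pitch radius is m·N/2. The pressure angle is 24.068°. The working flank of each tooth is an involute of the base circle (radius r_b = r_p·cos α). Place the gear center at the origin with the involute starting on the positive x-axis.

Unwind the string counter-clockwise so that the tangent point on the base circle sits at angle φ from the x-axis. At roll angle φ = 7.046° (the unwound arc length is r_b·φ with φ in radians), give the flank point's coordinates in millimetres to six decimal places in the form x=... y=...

pitch radius r_p = m·N/2 = 3.905·30/2 = 58.575000
base radius r_b = r_p·cos α = 58.575000·cos 24.068° = 53.482612
roll angle φ = 7.046° = 0.12297590 rad
x = r_b·(cos φ + φ·sin φ) = 53.482612·(0.99244799 + 0.12297590·0.12266617) = 53.885495
y = r_b·(sin φ − φ·cos φ) = 53.482612·(0.12266617 − 0.12297590·0.99244799) = 0.033105

x=53.885495 y=0.033105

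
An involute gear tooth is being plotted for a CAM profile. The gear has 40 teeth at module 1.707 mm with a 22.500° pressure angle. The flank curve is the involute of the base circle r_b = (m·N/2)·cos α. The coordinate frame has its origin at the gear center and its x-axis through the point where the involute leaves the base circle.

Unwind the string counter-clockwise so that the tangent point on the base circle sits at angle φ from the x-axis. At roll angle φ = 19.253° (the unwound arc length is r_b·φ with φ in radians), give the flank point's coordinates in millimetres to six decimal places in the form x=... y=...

pitch radius r_p = m·N/2 = 1.707·40/2 = 34.140000
base radius r_b = r_p·cos α = 34.140000·cos 22.500° = 31.541247
roll angle φ = 19.253° = 0.33602824 rad
x = r_b·(cos φ + φ·sin φ) = 31.541247·(0.94407176 + 0.33602824·0.32974008) = 33.272033
y = r_b·(sin φ − φ·cos φ) = 31.541247·(0.32974008 − 0.33602824·0.94407176) = 0.394433

x=33.272033 y=0.394433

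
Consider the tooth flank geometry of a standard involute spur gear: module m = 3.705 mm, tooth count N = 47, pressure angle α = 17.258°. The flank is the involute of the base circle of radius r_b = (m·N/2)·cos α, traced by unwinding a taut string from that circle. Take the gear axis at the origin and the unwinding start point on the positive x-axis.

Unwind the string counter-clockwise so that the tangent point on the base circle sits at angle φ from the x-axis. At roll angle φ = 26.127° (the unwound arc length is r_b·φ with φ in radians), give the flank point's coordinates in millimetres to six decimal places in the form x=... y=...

pitch radius r_p = m·N/2 = 3.705·47/2 = 87.067500
base radius r_b = r_p·cos α = 87.067500·cos 17.258° = 83.147593
roll angle φ = 26.127° = 0.45600217 rad
x = r_b·(cos φ + φ·sin φ) = 83.147593·(0.89782016 + 0.45600217·0.44036231) = 91.348135
y = r_b·(sin φ − φ·cos φ) = 83.147593·(0.44036231 − 0.45600217·0.89782016) = 2.573781

x=91.348135 y=2.573781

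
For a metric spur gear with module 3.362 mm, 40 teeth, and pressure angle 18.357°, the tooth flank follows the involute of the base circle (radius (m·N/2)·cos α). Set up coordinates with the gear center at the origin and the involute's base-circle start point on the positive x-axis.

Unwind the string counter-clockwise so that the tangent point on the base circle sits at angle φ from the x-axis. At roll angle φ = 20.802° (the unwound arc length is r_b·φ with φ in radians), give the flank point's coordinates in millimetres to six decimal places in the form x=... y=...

x=67.886846 y=1.004699

pitch radius r_p = m·N/2 = 3.362·40/2 = 67.240000
base radius r_b = r_p·cos α = 67.240000·cos 18.357° = 63.818334
roll angle φ = 20.802° = 0.36306339 rad
x = r_b·(cos φ + φ·sin φ) = 63.818334·(0.93481328 + 0.36306339·0.35513959) = 67.886846
y = r_b·(sin φ − φ·cos φ) = 63.818334·(0.35513959 − 0.36306339·0.93481328) = 1.004699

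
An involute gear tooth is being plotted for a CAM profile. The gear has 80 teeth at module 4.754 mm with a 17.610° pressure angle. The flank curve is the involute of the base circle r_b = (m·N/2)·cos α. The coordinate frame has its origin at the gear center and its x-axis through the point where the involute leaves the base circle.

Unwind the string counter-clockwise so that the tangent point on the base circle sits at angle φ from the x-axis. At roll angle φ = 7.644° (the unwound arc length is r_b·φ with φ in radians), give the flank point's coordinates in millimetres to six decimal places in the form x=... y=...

x=182.854553 y=0.143210

pitch radius r_p = m·N/2 = 4.754·80/2 = 190.160000
base radius r_b = r_p·cos α = 190.160000·cos 17.610° = 181.248699
roll angle φ = 7.644° = 0.13341297 rad
x = r_b·(cos φ + φ·sin φ) = 181.248699·(0.99111368 + 0.13341297·0.13301755) = 182.854553
y = r_b·(sin φ − φ·cos φ) = 181.248699·(0.13301755 − 0.13341297·0.99111368) = 0.143210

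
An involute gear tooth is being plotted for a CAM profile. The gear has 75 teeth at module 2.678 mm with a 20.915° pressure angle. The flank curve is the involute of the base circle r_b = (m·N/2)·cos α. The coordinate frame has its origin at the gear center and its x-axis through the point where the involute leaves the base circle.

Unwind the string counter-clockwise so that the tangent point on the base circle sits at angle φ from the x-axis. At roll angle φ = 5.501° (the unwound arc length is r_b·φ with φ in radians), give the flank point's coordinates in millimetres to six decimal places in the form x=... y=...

pitch radius r_p = m·N/2 = 2.678·75/2 = 100.425000
base radius r_b = r_p·cos α = 100.425000·cos 20.915° = 93.808102
roll angle φ = 5.501° = 0.09601056 rad
x = r_b·(cos φ + φ·sin φ) = 93.808102·(0.99539453 + 0.09601056·0.09586313) = 94.239469
y = r_b·(sin φ − φ·cos φ) = 93.808102·(0.09586313 − 0.09601056·0.99539453) = 0.027649

x=94.239469 y=0.027649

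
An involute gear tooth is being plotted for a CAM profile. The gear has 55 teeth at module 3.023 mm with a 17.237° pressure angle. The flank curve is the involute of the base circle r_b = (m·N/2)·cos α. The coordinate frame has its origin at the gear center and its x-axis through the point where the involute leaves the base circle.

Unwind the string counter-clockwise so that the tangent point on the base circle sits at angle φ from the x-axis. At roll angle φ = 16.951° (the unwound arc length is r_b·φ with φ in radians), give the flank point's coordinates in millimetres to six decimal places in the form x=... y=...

pitch radius r_p = m·N/2 = 3.023·55/2 = 83.132500
base radius r_b = r_p·cos α = 83.132500·cos 17.237° = 79.398787
roll angle φ = 16.951° = 0.29585076 rad
x = r_b·(cos φ + φ·sin φ) = 79.398787·(0.95655445 + 0.29585076·0.29155376) = 82.797916
y = r_b·(sin φ − φ·cos φ) = 79.398787·(0.29155376 − 0.29585076·0.95655445) = 0.679367

x=82.797916 y=0.679367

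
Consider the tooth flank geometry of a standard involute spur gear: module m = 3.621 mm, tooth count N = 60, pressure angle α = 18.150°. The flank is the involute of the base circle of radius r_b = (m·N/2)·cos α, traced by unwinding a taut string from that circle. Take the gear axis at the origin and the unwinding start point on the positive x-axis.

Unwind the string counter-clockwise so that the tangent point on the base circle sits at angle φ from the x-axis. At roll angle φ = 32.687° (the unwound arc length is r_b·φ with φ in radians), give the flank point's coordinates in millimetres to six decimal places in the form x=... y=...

pitch radius r_p = m·N/2 = 3.621·60/2 = 108.630000
base radius r_b = r_p·cos α = 108.630000·cos 18.150° = 103.225033
roll angle φ = 32.687° = 0.57049577 rad
x = r_b·(cos φ + φ·sin φ) = 103.225033·(0.84163334 + 0.57049577·0.54004937) = 118.680837
y = r_b·(sin φ − φ·cos φ) = 103.225033·(0.54004937 − 0.57049577·0.84163334) = 6.183294

x=118.680837 y=6.183294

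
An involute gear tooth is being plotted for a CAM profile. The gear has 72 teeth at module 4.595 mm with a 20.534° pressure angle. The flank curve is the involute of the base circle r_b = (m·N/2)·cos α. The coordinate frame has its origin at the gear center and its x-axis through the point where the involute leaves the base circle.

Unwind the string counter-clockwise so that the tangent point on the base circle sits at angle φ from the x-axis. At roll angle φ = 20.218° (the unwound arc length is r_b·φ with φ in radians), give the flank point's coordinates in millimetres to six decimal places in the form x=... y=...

pitch radius r_p = m·N/2 = 4.595·72/2 = 165.420000
base radius r_b = r_p·cos α = 165.420000·cos 20.534° = 154.909909
roll angle φ = 20.218° = 0.35287067 rad
x = r_b·(cos φ + φ·sin φ) = 154.909909·(0.93838450 + 0.35287067·0.34559302) = 164.256265
y = r_b·(sin φ − φ·cos φ) = 154.909909·(0.34559302 − 0.35287067·0.93838450) = 2.240718

x=164.256265 y=2.240718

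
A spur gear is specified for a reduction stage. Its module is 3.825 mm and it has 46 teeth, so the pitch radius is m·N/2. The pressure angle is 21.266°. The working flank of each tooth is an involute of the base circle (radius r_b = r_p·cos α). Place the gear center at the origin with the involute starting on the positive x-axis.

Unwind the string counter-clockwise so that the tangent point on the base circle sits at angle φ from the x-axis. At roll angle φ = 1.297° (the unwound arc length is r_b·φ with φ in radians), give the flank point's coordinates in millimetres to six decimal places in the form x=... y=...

x=82.005488 y=0.000317

pitch radius r_p = m·N/2 = 3.825·46/2 = 87.975000
base radius r_b = r_p·cos α = 87.975000·cos 21.266° = 81.984485
roll angle φ = 1.297° = 0.02263692 rad
x = r_b·(cos φ + φ·sin φ) = 81.984485·(0.99974380 + 0.02263692·0.02263499) = 82.005488
y = r_b·(sin φ − φ·cos φ) = 81.984485·(0.02263499 − 0.02263692·0.99974380) = 0.000317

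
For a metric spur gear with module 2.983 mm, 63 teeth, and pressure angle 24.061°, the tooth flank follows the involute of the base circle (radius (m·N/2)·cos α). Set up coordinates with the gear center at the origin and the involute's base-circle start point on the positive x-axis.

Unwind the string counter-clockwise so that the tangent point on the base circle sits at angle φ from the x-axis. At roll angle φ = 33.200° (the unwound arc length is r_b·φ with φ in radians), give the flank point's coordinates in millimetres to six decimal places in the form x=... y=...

x=99.017562 y=5.379728

pitch radius r_p = m·N/2 = 2.983·63/2 = 93.964500
base radius r_b = r_p·cos α = 93.964500·cos 24.061° = 85.800104
roll angle φ = 33.200° = 0.57944931 rad
x = r_b·(cos φ + φ·sin φ) = 85.800104·(0.83676431 + 0.57944931·0.54756322) = 99.017562
y = r_b·(sin φ − φ·cos φ) = 85.800104·(0.54756322 − 0.57944931·0.83676431) = 5.379728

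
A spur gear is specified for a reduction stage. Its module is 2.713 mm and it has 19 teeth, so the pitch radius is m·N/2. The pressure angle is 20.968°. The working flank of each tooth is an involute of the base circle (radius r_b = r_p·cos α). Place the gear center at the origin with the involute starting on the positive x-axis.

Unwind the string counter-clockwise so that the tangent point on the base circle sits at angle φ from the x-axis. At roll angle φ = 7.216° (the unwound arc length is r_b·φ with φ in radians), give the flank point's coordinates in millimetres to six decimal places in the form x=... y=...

x=24.256903 y=0.016000

pitch radius r_p = m·N/2 = 2.713·19/2 = 25.773500
base radius r_b = r_p·cos α = 25.773500·cos 20.968° = 24.066790
roll angle φ = 7.216° = 0.12594296 rad
x = r_b·(cos φ + φ·sin φ) = 24.066790·(0.99207966 + 0.12594296·0.12561028) = 24.256903
y = r_b·(sin φ − φ·cos φ) = 24.066790·(0.12561028 − 0.12594296·0.99207966) = 0.016000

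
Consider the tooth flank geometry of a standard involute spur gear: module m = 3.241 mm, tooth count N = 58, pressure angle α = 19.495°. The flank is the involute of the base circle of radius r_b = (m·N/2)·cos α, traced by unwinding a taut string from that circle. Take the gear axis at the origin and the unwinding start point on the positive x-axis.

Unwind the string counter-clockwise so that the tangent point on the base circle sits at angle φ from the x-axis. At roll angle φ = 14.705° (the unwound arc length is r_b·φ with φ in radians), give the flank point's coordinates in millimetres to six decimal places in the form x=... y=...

x=91.470835 y=0.495998

pitch radius r_p = m·N/2 = 3.241·58/2 = 93.989000
base radius r_b = r_p·cos α = 93.989000·cos 19.495° = 88.600669
roll angle φ = 14.705° = 0.25665067 rad
x = r_b·(cos φ + φ·sin φ) = 88.600669·(0.96724560 + 0.25665067·0.25384235) = 91.470835
y = r_b·(sin φ − φ·cos φ) = 88.600669·(0.25384235 − 0.25665067·0.96724560) = 0.495998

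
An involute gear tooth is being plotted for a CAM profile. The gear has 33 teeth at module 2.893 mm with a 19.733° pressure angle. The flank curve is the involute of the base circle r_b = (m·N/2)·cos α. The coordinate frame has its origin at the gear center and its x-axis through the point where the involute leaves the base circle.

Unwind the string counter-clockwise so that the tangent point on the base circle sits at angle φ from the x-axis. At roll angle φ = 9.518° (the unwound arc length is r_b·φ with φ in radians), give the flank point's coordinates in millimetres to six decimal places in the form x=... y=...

pitch radius r_p = m·N/2 = 2.893·33/2 = 47.734500
base radius r_b = r_p·cos α = 47.734500·cos 19.733° = 44.931350
roll angle φ = 9.518° = 0.16612044 rad
x = r_b·(cos φ + φ·sin φ) = 44.931350·(0.98623370 + 0.16612044·0.16535745) = 45.547043
y = r_b·(sin φ − φ·cos φ) = 44.931350·(0.16535745 − 0.16612044·0.98623370) = 0.068470

x=45.547043 y=0.068470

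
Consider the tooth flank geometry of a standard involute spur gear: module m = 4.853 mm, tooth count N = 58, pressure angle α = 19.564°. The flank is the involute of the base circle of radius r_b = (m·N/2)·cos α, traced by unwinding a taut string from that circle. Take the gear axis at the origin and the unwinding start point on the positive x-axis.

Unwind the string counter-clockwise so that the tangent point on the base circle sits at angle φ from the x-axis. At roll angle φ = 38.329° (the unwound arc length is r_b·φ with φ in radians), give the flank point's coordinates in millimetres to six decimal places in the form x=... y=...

pitch radius r_p = m·N/2 = 4.853·58/2 = 140.737000
base radius r_b = r_p·cos α = 140.737000·cos 19.564° = 132.611977
roll angle φ = 38.329° = 0.66896725 rad
x = r_b·(cos φ + φ·sin φ) = 132.611977·(0.78446257 + 0.66896725·0.62017616) = 159.046863
y = r_b·(sin φ − φ·cos φ) = 132.611977·(0.62017616 − 0.66896725·0.78446257) = 12.650705

x=159.046863 y=12.650705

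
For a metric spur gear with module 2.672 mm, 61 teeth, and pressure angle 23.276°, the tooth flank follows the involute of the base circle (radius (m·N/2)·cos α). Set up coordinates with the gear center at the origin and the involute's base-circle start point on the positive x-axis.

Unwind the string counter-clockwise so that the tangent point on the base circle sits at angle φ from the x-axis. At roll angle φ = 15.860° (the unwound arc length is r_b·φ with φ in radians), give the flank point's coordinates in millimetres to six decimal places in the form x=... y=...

x=77.676629 y=0.525240

pitch radius r_p = m·N/2 = 2.672·61/2 = 81.496000
base radius r_b = r_p·cos α = 81.496000·cos 23.276° = 74.863202
roll angle φ = 15.860° = 0.27680922 rad
x = r_b·(cos φ + φ·sin φ) = 74.863202·(0.96193233 + 0.27680922·0.27328773) = 77.676629
y = r_b·(sin φ − φ·cos φ) = 74.863202·(0.27328773 − 0.27680922·0.96193233) = 0.525240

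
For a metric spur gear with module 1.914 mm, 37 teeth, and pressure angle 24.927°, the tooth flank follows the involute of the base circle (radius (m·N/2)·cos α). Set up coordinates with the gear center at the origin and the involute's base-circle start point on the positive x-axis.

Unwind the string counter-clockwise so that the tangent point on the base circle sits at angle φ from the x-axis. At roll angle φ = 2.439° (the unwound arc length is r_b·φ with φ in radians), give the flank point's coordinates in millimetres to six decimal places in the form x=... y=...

pitch radius r_p = m·N/2 = 1.914·37/2 = 35.409000
base radius r_b = r_p·cos α = 35.409000·cos 24.927° = 32.110492
roll angle φ = 2.439° = 0.04256858 rad
x = r_b·(cos φ + φ·sin φ) = 32.110492·(0.99909409 + 0.04256858·0.04255573) = 32.139573
y = r_b·(sin φ − φ·cos φ) = 32.110492·(0.04255573 − 0.04256858·0.99909409) = 0.000825

x=32.139573 y=0.000825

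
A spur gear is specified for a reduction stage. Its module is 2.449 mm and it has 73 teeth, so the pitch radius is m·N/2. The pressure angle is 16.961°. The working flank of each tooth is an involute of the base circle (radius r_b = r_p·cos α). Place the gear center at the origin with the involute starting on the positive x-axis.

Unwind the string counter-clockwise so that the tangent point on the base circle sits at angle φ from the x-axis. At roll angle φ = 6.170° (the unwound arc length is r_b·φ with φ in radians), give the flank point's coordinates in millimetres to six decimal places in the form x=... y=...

pitch radius r_p = m·N/2 = 2.449·73/2 = 89.388500
base radius r_b = r_p·cos α = 89.388500·cos 16.961° = 85.500417
roll angle φ = 6.170° = 0.10768681 rad
x = r_b·(cos φ + φ·sin φ) = 85.500417·(0.99420738 + 0.10768681·0.10747880) = 85.994732
y = r_b·(sin φ − φ·cos φ) = 85.500417·(0.10747880 − 0.10768681·0.99420738) = 0.035549

x=85.994732 y=0.035549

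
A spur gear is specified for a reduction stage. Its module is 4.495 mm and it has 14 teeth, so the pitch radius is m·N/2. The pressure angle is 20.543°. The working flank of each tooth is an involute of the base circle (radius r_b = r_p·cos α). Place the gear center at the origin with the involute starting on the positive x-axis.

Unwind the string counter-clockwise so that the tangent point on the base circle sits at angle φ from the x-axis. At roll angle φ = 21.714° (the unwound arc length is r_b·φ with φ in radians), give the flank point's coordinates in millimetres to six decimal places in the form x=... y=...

pitch radius r_p = m·N/2 = 4.495·14/2 = 31.465000
base radius r_b = r_p·cos α = 31.465000·cos 20.543° = 29.464112
roll angle φ = 21.714° = 0.37898079 rad
x = r_b·(cos φ + φ·sin φ) = 29.464112·(0.92904220 + 0.37898079·0.36997378) = 31.504654
y = r_b·(sin φ − φ·cos φ) = 29.464112·(0.36997378 − 0.37898079·0.92904220) = 0.526955

x=31.504654 y=0.526955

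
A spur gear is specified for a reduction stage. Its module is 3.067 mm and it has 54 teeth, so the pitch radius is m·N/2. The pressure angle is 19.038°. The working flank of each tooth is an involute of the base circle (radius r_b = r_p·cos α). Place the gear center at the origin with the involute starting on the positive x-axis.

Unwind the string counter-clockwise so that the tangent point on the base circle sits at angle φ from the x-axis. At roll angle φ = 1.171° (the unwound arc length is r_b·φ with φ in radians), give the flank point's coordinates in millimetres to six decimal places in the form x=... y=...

x=78.295897 y=0.000223

pitch radius r_p = m·N/2 = 3.067·54/2 = 82.809000
base radius r_b = r_p·cos α = 82.809000·cos 19.038° = 78.279550
roll angle φ = 1.171° = 0.02043781 rad
x = r_b·(cos φ + φ·sin φ) = 78.279550·(0.99979116 + 0.02043781·0.02043638) = 78.295897
y = r_b·(sin φ − φ·cos φ) = 78.279550·(0.02043638 − 0.02043781·0.99979116) = 0.000223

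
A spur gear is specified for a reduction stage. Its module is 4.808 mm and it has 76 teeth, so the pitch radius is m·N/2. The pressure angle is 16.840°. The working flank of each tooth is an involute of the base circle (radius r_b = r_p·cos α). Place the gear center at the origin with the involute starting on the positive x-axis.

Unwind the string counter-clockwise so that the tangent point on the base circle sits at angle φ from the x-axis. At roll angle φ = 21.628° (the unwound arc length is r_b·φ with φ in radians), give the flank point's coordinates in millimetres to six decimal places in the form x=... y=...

pitch radius r_p = m·N/2 = 4.808·76/2 = 182.704000
base radius r_b = r_p·cos α = 182.704000·cos 16.840° = 174.869192
roll angle φ = 21.628° = 0.37747981 rad
x = r_b·(cos φ + φ·sin φ) = 174.869192·(0.92959648 + 0.37747981·0.36857888) = 186.887526
y = r_b·(sin φ − φ·cos φ) = 174.869192·(0.36857888 − 0.37747981·0.92959648) = 3.090810

x=186.887526 y=3.090810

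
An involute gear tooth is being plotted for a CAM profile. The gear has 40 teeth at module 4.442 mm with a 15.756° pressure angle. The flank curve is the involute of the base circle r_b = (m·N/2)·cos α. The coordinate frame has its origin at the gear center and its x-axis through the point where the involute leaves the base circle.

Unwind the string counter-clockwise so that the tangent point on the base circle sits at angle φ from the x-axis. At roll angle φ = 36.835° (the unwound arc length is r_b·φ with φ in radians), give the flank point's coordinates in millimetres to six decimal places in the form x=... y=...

x=101.387173 y=7.264605

pitch radius r_p = m·N/2 = 4.442·40/2 = 88.840000
base radius r_b = r_p·cos α = 88.840000·cos 15.756° = 85.501997
roll angle φ = 36.835° = 0.64289203 rad
x = r_b·(cos φ + φ·sin φ) = 85.501997·(0.80036530 + 0.64289203·0.59951263) = 101.387173
y = r_b·(sin φ − φ·cos φ) = 85.501997·(0.59951263 − 0.64289203·0.80036530) = 7.264605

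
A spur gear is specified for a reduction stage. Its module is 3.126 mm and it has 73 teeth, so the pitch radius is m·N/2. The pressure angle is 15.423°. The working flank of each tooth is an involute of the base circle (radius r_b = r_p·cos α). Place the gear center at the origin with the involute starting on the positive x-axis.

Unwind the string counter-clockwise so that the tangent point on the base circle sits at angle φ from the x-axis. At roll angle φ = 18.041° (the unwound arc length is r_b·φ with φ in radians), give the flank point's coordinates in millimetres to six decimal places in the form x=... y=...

x=115.308293 y=1.133273

pitch radius r_p = m·N/2 = 3.126·73/2 = 114.099000
base radius r_b = r_p·cos α = 114.099000·cos 15.423° = 109.990150
roll angle φ = 18.041° = 0.31487485 rad
x = r_b·(cos φ + φ·sin φ) = 109.990150·(0.95083514 + 0.31487485·0.30969748) = 115.308293
y = r_b·(sin φ − φ·cos φ) = 109.990150·(0.30969748 − 0.31487485·0.95083514) = 1.133273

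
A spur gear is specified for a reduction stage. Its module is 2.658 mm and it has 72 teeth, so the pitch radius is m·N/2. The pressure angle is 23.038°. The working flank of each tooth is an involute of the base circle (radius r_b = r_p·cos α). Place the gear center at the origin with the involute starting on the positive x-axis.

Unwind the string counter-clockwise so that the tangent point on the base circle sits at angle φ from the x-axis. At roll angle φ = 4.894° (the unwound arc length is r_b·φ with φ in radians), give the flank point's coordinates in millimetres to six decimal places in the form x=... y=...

pitch radius r_p = m·N/2 = 2.658·72/2 = 95.688000
base radius r_b = r_p·cos α = 95.688000·cos 23.038° = 88.056452
roll angle φ = 4.894° = 0.08541641 rad
x = r_b·(cos φ + φ·sin φ) = 88.056452·(0.99635424 + 0.08541641·0.08531259) = 88.377095
y = r_b·(sin φ − φ·cos φ) = 88.056452·(0.08531259 − 0.08541641·0.99635424) = 0.018279

x=88.377095 y=0.018279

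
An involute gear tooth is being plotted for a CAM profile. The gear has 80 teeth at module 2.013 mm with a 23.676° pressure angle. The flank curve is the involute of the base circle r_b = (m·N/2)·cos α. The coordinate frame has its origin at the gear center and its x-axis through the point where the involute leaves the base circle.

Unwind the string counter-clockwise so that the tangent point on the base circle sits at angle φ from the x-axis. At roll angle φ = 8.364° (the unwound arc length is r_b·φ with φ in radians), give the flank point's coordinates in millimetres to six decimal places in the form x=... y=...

x=74.524249 y=0.076304

pitch radius r_p = m·N/2 = 2.013·80/2 = 80.520000
base radius r_b = r_p·cos α = 80.520000·cos 23.676° = 73.742702
roll angle φ = 8.364° = 0.14597934 rad
x = r_b·(cos φ + φ·sin φ) = 73.742702·(0.98936392 + 0.14597934·0.14546142) = 74.524249
y = r_b·(sin φ − φ·cos φ) = 73.742702·(0.14546142 − 0.14597934·0.98936392) = 0.076304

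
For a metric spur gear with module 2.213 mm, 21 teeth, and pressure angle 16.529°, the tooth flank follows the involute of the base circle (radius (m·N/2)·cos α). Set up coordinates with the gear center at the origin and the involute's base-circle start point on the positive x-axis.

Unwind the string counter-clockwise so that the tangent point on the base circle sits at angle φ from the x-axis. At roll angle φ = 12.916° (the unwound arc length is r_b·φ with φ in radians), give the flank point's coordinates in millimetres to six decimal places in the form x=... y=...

pitch radius r_p = m·N/2 = 2.213·21/2 = 23.236500
base radius r_b = r_p·cos α = 23.236500·cos 16.529° = 22.276272
roll angle φ = 12.916° = 0.22542673 rad
x = r_b·(cos φ + φ·sin φ) = 22.276272·(0.97469881 + 0.22542673·0.22352231) = 22.835110
y = r_b·(sin φ − φ·cos φ) = 22.276272·(0.22352231 − 0.22542673·0.97469881) = 0.084631

x=22.835110 y=0.084631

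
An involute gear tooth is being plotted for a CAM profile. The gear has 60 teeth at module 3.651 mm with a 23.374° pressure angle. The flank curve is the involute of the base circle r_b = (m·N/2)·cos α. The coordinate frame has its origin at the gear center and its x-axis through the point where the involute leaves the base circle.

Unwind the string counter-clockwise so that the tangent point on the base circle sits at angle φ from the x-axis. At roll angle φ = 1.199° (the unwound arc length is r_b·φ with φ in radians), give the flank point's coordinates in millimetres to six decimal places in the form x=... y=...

pitch radius r_p = m·N/2 = 3.651·60/2 = 109.530000
base radius r_b = r_p·cos α = 109.530000·cos 23.374° = 100.541393
roll angle φ = 1.199° = 0.02092650 rad
x = r_b·(cos φ + φ·sin φ) = 100.541393·(0.99978105 + 0.02092650·0.02092497) = 100.563405
y = r_b·(sin φ − φ·cos φ) = 100.541393·(0.02092497 − 0.02092650·0.99978105) = 0.000307

x=100.563405 y=0.000307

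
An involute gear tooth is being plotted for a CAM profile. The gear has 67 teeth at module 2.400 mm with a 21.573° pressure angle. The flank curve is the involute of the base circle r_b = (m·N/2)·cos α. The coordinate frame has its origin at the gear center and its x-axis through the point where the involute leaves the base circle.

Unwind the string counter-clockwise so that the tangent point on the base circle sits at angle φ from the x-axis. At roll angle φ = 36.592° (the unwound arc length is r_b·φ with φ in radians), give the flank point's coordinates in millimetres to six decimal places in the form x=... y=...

x=88.496015 y=6.231127

pitch radius r_p = m·N/2 = 2.400·67/2 = 80.400000
base radius r_b = r_p·cos α = 80.400000·cos 21.573° = 74.767969
roll angle φ = 36.592° = 0.63865088 rad
x = r_b·(cos φ + φ·sin φ) = 74.767969·(0.80290072 + 0.63865088·0.59611277) = 88.496015
y = r_b·(sin φ − φ·cos φ) = 74.767969·(0.59611277 − 0.63865088·0.80290072) = 6.231127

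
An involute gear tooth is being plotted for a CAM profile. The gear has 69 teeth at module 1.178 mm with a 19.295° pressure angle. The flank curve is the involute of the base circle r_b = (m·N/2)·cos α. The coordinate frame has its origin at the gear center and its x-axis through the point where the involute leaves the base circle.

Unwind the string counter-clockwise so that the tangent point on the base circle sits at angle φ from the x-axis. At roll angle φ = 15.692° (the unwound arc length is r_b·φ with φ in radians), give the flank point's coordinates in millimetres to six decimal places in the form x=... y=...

pitch radius r_p = m·N/2 = 1.178·69/2 = 40.641000
base radius r_b = r_p·cos α = 40.641000·cos 19.295° = 38.358187
roll angle φ = 15.692° = 0.27387707 rad
x = r_b·(cos φ + φ·sin φ) = 38.358187·(0.96272952 + 0.27387707·0.27046603) = 39.769920
y = r_b·(sin φ − φ·cos φ) = 38.358187·(0.27046603 − 0.27387707·0.96272952) = 0.260701

x=39.769920 y=0.260701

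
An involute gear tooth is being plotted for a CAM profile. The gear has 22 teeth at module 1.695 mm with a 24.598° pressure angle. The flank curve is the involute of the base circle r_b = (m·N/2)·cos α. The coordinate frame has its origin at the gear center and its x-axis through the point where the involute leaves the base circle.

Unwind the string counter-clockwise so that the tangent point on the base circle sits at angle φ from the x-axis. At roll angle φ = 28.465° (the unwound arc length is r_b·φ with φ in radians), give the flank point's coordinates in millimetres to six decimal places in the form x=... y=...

x=18.917794 y=0.675979

pitch radius r_p = m·N/2 = 1.695·22/2 = 18.645000
base radius r_b = r_p·cos α = 18.645000·cos 24.598° = 16.952978
roll angle φ = 28.465° = 0.49680797 rad
x = r_b·(cos φ + φ·sin φ) = 16.952978·(0.87910843 + 0.49680797·0.47662183) = 18.917794
y = r_b·(sin φ − φ·cos φ) = 16.952978·(0.47662183 − 0.49680797·0.87910843) = 0.675979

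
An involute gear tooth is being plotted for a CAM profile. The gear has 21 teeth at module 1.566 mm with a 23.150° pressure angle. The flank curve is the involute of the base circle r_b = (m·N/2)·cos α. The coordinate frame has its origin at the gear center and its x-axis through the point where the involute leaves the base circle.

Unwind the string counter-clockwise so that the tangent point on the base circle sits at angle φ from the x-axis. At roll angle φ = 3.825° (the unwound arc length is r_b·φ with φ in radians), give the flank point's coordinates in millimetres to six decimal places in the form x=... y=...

x=15.152643 y=0.001499

pitch radius r_p = m·N/2 = 1.566·21/2 = 16.443000
base radius r_b = r_p·cos α = 16.443000·cos 23.150° = 15.118989
roll angle φ = 3.825° = 0.06675884 rad
x = r_b·(cos φ + φ·sin φ) = 15.118989·(0.99777246 + 0.06675884·0.06670927) = 15.152643
y = r_b·(sin φ − φ·cos φ) = 15.118989·(0.06670927 − 0.06675884·0.99777246) = 0.001499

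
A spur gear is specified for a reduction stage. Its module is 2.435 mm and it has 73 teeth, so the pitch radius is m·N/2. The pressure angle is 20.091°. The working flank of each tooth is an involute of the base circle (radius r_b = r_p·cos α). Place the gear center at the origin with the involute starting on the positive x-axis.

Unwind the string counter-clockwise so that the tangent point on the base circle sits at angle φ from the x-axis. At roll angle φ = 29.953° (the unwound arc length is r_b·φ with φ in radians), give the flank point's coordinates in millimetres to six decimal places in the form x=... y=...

x=94.107542 y=3.867603

pitch radius r_p = m·N/2 = 2.435·73/2 = 88.877500
base radius r_b = r_p·cos α = 88.877500·cos 20.091° = 83.469146
roll angle φ = 29.953° = 0.52277847 rad
x = r_b·(cos φ + φ·sin φ) = 83.469146·(0.86643526 + 0.52277847·0.49928943) = 94.107542
y = r_b·(sin φ − φ·cos φ) = 83.469146·(0.49928943 − 0.52277847·0.86643526) = 3.867603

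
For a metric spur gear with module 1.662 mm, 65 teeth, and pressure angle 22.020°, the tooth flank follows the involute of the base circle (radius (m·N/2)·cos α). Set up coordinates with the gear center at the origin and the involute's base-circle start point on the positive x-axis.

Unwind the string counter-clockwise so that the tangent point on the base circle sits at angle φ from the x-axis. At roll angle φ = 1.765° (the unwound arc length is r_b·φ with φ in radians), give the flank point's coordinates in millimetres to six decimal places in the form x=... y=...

x=50.098523 y=0.000488

pitch radius r_p = m·N/2 = 1.662·65/2 = 54.015000
base radius r_b = r_p·cos α = 54.015000·cos 22.020° = 50.074770
roll angle φ = 1.765° = 0.03080506 rad
x = r_b·(cos φ + φ·sin φ) = 50.074770·(0.99952556 + 0.03080506·0.03080019) = 50.098523
y = r_b·(sin φ − φ·cos φ) = 50.074770·(0.03080019 − 0.03080506·0.99952556) = 0.000488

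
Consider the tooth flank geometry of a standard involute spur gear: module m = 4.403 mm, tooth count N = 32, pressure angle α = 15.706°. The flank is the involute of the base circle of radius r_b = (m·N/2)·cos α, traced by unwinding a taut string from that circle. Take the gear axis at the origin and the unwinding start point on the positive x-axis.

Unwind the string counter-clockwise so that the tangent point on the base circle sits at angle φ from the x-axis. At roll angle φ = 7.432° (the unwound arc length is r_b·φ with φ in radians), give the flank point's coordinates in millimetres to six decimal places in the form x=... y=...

x=68.385845 y=0.049254

pitch radius r_p = m·N/2 = 4.403·32/2 = 70.448000
base radius r_b = r_p·cos α = 70.448000·cos 15.706° = 67.817711
roll angle φ = 7.432° = 0.12971287 rad
x = r_b·(cos φ + φ·sin φ) = 67.817711·(0.99159907 + 0.12971287·0.12934943) = 68.385845
y = r_b·(sin φ − φ·cos φ) = 67.817711·(0.12934943 − 0.12971287·0.99159907) = 0.049254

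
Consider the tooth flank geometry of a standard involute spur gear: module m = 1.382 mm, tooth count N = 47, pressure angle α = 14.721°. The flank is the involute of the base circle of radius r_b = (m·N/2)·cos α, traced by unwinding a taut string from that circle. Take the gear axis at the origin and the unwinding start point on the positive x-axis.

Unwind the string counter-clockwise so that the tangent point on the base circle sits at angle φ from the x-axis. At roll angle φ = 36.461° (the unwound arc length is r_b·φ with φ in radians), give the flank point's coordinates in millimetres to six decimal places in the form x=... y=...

pitch radius r_p = m·N/2 = 1.382·47/2 = 32.477000
base radius r_b = r_p·cos α = 32.477000·cos 14.721° = 31.410932
roll angle φ = 36.461° = 0.63636450 rad
x = r_b·(cos φ + φ·sin φ) = 31.410932·(0.80426156 + 0.63636450·0.59427548) = 37.141460
y = r_b·(sin φ − φ·cos φ) = 31.410932·(0.59427548 − 0.63636450·0.80426156) = 2.590522

x=37.141460 y=2.590522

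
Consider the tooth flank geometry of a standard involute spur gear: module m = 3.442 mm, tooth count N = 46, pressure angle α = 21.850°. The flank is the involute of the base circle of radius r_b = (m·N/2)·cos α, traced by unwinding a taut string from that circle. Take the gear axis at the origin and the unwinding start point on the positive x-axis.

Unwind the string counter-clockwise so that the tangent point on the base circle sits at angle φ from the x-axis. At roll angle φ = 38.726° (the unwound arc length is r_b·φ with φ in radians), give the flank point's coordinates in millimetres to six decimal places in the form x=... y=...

x=88.393929 y=7.222867

pitch radius r_p = m·N/2 = 3.442·46/2 = 79.166000
base radius r_b = r_p·cos α = 79.166000·cos 21.850° = 73.478825
roll angle φ = 38.726° = 0.67589621 rad
x = r_b·(cos φ + φ·sin φ) = 73.478825·(0.78014660 + 0.67589621·0.62559674) = 88.393929
y = r_b·(sin φ − φ·cos φ) = 73.478825·(0.62559674 − 0.67589621·0.78014660) = 7.222867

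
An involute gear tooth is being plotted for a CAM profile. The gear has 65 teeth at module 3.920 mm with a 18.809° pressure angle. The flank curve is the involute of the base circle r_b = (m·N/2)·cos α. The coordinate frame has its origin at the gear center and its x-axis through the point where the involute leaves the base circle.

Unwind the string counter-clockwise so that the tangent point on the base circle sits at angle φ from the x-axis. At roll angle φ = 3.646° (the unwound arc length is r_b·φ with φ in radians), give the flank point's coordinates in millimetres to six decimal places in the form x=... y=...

x=120.840589 y=0.010354

pitch radius r_p = m·N/2 = 3.920·65/2 = 127.400000
base radius r_b = r_p·cos α = 127.400000·cos 18.809° = 120.596665
roll angle φ = 3.646° = 0.06363470 rad
x = r_b·(cos φ + φ·sin φ) = 120.596665·(0.99797600 + 0.06363470·0.06359177) = 120.840589
y = r_b·(sin φ − φ·cos φ) = 120.596665·(0.06359177 − 0.06363470·0.99797600) = 0.010354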